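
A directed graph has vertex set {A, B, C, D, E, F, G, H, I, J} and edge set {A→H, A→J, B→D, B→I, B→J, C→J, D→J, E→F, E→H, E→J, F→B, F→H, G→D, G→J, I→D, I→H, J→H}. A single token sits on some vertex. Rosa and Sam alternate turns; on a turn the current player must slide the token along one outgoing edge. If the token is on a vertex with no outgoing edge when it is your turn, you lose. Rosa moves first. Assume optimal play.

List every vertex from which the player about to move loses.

Positions with no move are L. A position that does have a move is losing for the player to move precisely when every available move leads to a winning position for the opponent. Fill in the labels:
Every edge goes from a vertex to one that appears earlier in the order H, J, D, I, C, G, B, F, E, A, so processing vertices in that order labels each vertex after all of its successors.
H: no outgoing edge → L
J: can move to H, which is L ⇒ W
D: the only move is to J(W), a W ⇒ L
I: can move to D, which is L ⇒ W
C: the only move is to J(W), a W ⇒ L
G: can move to D, which is L ⇒ W
B: can move to D, which is L ⇒ W
F: can move to H, which is L ⇒ W
E: can move to H, which is L ⇒ W
A: can move to H, which is L ⇒ W
Reading off the rows marked L gives the requested list; there are 3 such vertices.

C, D, H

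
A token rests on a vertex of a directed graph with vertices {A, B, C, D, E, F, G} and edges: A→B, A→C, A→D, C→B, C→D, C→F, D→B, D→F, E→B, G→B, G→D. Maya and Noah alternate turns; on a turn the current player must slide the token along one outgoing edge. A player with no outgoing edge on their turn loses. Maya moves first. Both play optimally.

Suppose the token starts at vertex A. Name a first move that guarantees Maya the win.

Move to B.

Work bottom-up. With no move the player to move loses. Otherwise the position is W if at least one move leads to an L position for the opponent, and L if every move leads to a W.
Every edge goes from a vertex to one that appears earlier in the order B, F, D, C, A, E, G, so processing vertices in that order labels each vertex after all of its successors.
B: no outgoing edge → L
F: no outgoing edge → L
D: →F(L), so W
C: →F(L), so W
A: →B(L), so W
E: →B(L), so W
G: →B(L), so W
From A, the L positions reachable in one move are: B.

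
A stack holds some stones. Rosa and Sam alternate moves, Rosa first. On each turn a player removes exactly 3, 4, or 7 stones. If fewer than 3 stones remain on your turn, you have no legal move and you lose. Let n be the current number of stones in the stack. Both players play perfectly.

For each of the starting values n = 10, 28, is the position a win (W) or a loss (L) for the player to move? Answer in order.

10: L, 28: W

Use the standard recursion: the mover loses at a terminal position; elsewhere, the mover wins exactly when some move hands the opponent an L position.
n=0: no move → L
n=1: no move → L
n=2: no move → L
n=3: →0(L), so W
n=4: →1(L), so W
n=5: →2(L), so W
n=6: →2(L), so W
n=7: →0(L), so W
n=8: →1(L), so W
n=9: →2(L), so W
n=10: →7(W), 6(W), 3(W) — all W, so L
n=11: →8(W), 7(W), 4(W) — all W, so L
n=12: →9(W), 8(W), 5(W) — all W, so L
n=13: →10(L), so W
n=14: →11(L), so W
n=15: →12(L), so W
n=16: →12(L), so W
n=17: →10(L), so W
n=18: →11(L), so W
n=19: →12(L), so W
n=20: →17(W), 16(W), 13(W) — all W, so L
n=21: →18(W), 17(W), 14(W) — all W, so L
n=22: →19(W), 18(W), 15(W) — all W, so L
n=23: →20(L), so W
n=24: →21(L), so W
n=25: →22(L), so W
n=26: →22(L), so W
n=27: →20(L), so W
n=28: →21(L), so W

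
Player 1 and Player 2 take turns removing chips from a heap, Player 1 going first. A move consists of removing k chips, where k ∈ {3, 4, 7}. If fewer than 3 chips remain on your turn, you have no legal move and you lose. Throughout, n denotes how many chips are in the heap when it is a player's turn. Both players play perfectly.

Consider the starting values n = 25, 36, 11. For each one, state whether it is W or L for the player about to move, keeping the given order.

25: W, 36: W, 11: L

Work bottom-up. With no move the player to move loses. Otherwise the position is W if at least one move leads to an L position for the opponent, and L if every move leads to a W.
n=0: no move → L
n=1: no move → L
n=2: no move → L
n=3: reaches L-position 0 → W
n=4: reaches L-position 1 → W
n=5: reaches L-position 2 → W
n=6: reaches L-position 2 → W
n=7: reaches L-position 0 → W
n=8: reaches L-position 1 → W
n=9: reaches L-position 2 → W
n=10: only reaches 7(W), 6(W), 3(W), all W → L
n=11: only reaches 8(W), 7(W), 4(W), all W → L
n=12: only reaches 9(W), 8(W), 5(W), all W → L
n=13: reaches L-position 10 → W
n=14: reaches L-position 11 → W
n=15: reaches L-position 12 → W
n=16: reaches L-position 12 → W
n=17: reaches L-position 10 → W
n=18: reaches L-position 11 → W
n=19: reaches L-position 12 → W
n=20: only reaches 17(W), 16(W), 13(W), all W → L
n=21: only reaches 18(W), 17(W), 14(W), all W → L
n=22: only reaches 19(W), 18(W), 15(W), all W → L
n=23: reaches L-position 20 → W
n=24: reaches L-position 21 → W
n=25: reaches L-position 22 → W
n=26: reaches L-position 22 → W
n=27: reaches L-position 20 → W
n=28: reaches L-position 21 → W
n=29: reaches L-position 22 → W
n=30: only reaches 27(W), 26(W), 23(W), all W → L
n=31: only reaches 28(W), 27(W), 24(W), all W → L
n=32: only reaches 29(W), 28(W), 25(W), all W → L
n=33: reaches L-position 30 → W
n=34: reaches L-position 31 → W
n=35: reaches L-position 32 → W
n=36: reaches L-position 32 → W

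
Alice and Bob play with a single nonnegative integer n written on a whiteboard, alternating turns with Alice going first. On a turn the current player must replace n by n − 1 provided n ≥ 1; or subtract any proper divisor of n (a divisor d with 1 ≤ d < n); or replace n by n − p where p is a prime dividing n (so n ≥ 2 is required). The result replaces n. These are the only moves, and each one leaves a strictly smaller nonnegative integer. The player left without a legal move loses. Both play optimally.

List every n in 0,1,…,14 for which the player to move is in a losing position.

0, 4, 9, 14

Build the W/L table. Terminal = L. A non-terminal position is W if it has a move to some L; otherwise it is L.
n=0: no move → L
n=1: W (go to 0, an L position)
n=2: W (go to 0, an L position)
n=3: W (go to 0, an L position)
n=4: L (options 2(W), 3(W) are all W)
n=5: W (go to 0, an L position)
n=6: W (go to 4, an L position)
n=7: W (go to 0, an L position)
n=8: W (go to 4, an L position)
n=9: L (options 6(W), 8(W) are all W)
n=10: W (go to 9, an L position)
n=11: W (go to 0, an L position)
n=12: W (go to 9, an L position)
n=13: W (go to 0, an L position)
n=14: L (options 7(W), 12(W), 13(W) are all W)
Reading off the rows marked L gives the requested list; there are 4 such values of n.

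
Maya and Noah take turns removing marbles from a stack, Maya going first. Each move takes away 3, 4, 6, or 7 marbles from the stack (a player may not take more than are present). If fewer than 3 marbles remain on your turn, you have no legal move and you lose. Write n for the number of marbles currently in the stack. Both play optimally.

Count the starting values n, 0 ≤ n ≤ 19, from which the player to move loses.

Work bottom-up. With no move the player to move loses. Otherwise the position is W if at least one move leads to an L position for the opponent, and L if every move leads to a W.
n=0: no move → L
n=1: no move → L
n=2: no move → L
n=3: reaches L-position 0 → W
n=4: reaches L-position 1 → W
n=5: reaches L-position 2 → W
n=6: reaches L-position 2 → W
n=7: reaches L-position 1 → W
n=8: reaches L-position 2 → W
n=9: reaches L-position 2 → W
n=10: only reaches 7(W), 6(W), 4(W), 3(W), all W → L
n=11: only reaches 8(W), 7(W), 5(W), 4(W), all W → L
n=12: only reaches 9(W), 8(W), 6(W), 5(W), all W → L
n=13: reaches L-position 10 → W
n=14: reaches L-position 11 → W
n=15: reaches L-position 12 → W
n=16: reaches L-position 12 → W
n=17: reaches L-position 11 → W
n=18: reaches L-position 12 → W
n=19: reaches L-position 12 → W
L entries with 0 ≤ n ≤ 19: n = 0, 1, 2, 10, 11, 12; that makes 6.

6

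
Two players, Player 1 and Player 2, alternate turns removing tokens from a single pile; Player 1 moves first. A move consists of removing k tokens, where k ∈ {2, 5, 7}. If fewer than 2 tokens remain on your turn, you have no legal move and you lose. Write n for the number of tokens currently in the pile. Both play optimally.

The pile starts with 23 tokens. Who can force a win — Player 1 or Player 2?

Use the standard recursion: the mover loses at a terminal position; elsewhere, the mover wins exactly when some move hands the opponent an L position.
n=0: no move → L
n=1: no move → L
n=2: W (go to 0, an L position)
n=3: W (go to 1, an L position)
n=4: L (sole option 2(W) is W)
n=5: W (go to 0, an L position)
n=6: W (go to 4, an L position)
n=7: W (go to 0, an L position)
n=8: W (go to 1, an L position)
n=9: W (go to 4, an L position)
n=10: L (options 8(W), 5(W), 3(W) are all W)
n=11: W (go to 4, an L position)
n=12: W (go to 10, an L position)
n=13: L (options 11(W), 8(W), 6(W) are all W)
n=14: L (options 12(W), 9(W), 7(W) are all W)
n=15: W (go to 13, an L position)
n=16: W (go to 14, an L position)
n=17: W (go to 10, an L position)
n=18: W (go to 13, an L position)
n=19: W (go to 14, an L position)
n=20: W (go to 13, an L position)
n=21: W (go to 14, an L position)
n=22: L (options 20(W), 17(W), 15(W) are all W)
n=23: L (options 21(W), 18(W), 16(W) are all W)
Every move from 23 reaches a W position, so the mover loses.

Player 2 wins.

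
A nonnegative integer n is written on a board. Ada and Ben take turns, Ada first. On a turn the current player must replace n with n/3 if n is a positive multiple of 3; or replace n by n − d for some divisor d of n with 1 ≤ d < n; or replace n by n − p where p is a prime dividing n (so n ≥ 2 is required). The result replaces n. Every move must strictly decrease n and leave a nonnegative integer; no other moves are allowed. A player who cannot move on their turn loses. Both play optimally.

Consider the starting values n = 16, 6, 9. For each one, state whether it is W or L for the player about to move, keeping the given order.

16: W, 6: W, 9: L

Classify positions by backward induction: terminal positions (no move available) are L. From any other position, the mover wins iff some move reaches an L.
n=0: no move → L
n=1: no move → L
n=2: can move to 0, which is L ⇒ W
n=3: can move to 0, which is L ⇒ W
n=4: moves to 2(W), 3(W); every one is W ⇒ L
n=5: can move to 0, which is L ⇒ W
n=6: can move to 4, which is L ⇒ W
n=7: can move to 0, which is L ⇒ W
n=8: can move to 4, which is L ⇒ W
n=9: moves to 3(W), 6(W), 8(W); every one is W ⇒ L
n=10: can move to 9, which is L ⇒ W
n=11: can move to 0, which is L ⇒ W
n=12: can move to 4, which is L ⇒ W
n=13: can move to 0, which is L ⇒ W
n=14: moves to 7(W), 12(W), 13(W); every one is W ⇒ L
n=15: can move to 14, which is L ⇒ W
n=16: can move to 14, which is L ⇒ W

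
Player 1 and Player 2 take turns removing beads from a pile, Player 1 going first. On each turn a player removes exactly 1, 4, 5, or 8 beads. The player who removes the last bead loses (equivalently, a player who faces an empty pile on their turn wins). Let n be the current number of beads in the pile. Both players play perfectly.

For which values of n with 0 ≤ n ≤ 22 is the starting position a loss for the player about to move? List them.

1, 3, 10, 12, 19, 21

Positions with no move are W. A position that does have a move is losing for the player to move precisely when every available move leads to a winning position for the opponent. Fill in the labels:
n=0: no move; the opponent has just taken the last bead and therefore loses → W
n=1: L (sole option 0(W) is W)
n=2: W (go to 1, an L position)
n=3: L (sole option 2(W) is W)
n=4: W (go to 3, an L position)
n=5: W (go to 1, an L position)
n=6: W (go to 1, an L position)
n=7: W (go to 3, an L position)
n=8: W (go to 3, an L position)
n=9: W (go to 1, an L position)
n=10: L (options 9(W), 6(W), 5(W), 2(W) are all W)
n=11: W (go to 10, an L position)
n=12: L (options 11(W), 8(W), 7(W), 4(W) are all W)
n=13: W (go to 12, an L position)
n=14: W (go to 10, an L position)
n=15: W (go to 10, an L position)
n=16: W (go to 12, an L position)
n=17: W (go to 12, an L position)
n=18: W (go to 10, an L position)
n=19: L (options 18(W), 15(W), 14(W), 11(W) are all W)
n=20: W (go to 19, an L position)
n=21: L (options 20(W), 17(W), 16(W), 13(W) are all W)
n=22: W (go to 21, an L position)
The losing starting values of n are exactly the entries labelled L in this table (6 of them).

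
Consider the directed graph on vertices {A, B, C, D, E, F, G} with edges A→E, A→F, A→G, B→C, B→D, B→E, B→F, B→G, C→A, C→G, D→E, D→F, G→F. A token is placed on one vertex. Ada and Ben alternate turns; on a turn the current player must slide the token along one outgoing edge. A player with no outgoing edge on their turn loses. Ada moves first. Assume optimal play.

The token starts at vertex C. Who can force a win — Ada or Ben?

Ben wins.

Build the W/L table. Terminal = L. A non-terminal position is W if it has a move to some L; otherwise it is L.
Every edge goes from a vertex to one that appears earlier in the order E, F, G, A, D, C, B, so processing vertices in that order labels each vertex after all of its successors.
E: no outgoing edge → L
F: no outgoing edge → L
G: can move to F, which is L ⇒ W
A: can move to F, which is L ⇒ W
D: can move to F, which is L ⇒ W
C: moves to A(W), G(W); every one is W ⇒ L
B: can move to C, which is L ⇒ W
Every move from C reaches a W position, so the mover loses.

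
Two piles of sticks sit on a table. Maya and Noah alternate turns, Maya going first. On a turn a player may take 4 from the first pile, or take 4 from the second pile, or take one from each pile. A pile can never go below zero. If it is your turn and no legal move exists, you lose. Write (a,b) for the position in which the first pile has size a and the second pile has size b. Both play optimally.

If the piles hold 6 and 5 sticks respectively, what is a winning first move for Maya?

Classify positions by backward induction: terminal positions (no move available) are L. From any other position, the mover wins iff some move reaches an L.
No move ever increases a pile, so every position that can arise here has a ≤ 6 and b ≤ 5; it is enough to label the cells with 0 ≤ a ≤ 6 and 0 ≤ b ≤ 5.
Every move lowers a or b (never raises either), so fill the grid row by row in increasing a, and left to right within a row: each cell's successors are then already labelled.
      b=0  b=1  b=2  b=3  b=4  b=5
a=0:    L    L    L    L    W    W
a=1:    L    W    W    W    W    L
a=2:    L    W    L    L    W    L
a=3:    L    W    L    W    W    L
a=4:    W    W    W    W    L    L
a=5:    W    L    L    L    L    W
a=6:    W    L    W    W    W    W
Cells with no legal move (terminal, hence L): (0,0), (0,1), (0,2), (0,3), (1,0), (2,0), (3,0).
The remaining L cells, each justified by listing all of its moves:
(1,5): L (options (1,1)(W), (0,4)(W) are all W)
(2,2): L (sole option (1,1)(W) is W)
(2,3): L (sole option (1,2)(W) is W)
(2,5): L (options (2,1)(W), (1,4)(W) are all W)
(3,2): L (sole option (2,1)(W) is W)
(3,5): L (options (3,1)(W), (2,4)(W) are all W)
(4,4): L (options (0,4)(W), (4,0)(W), (3,3)(W) are all W)
(4,5): L (options (0,5)(W), (4,1)(W), (3,4)(W) are all W)
(5,1): L (options (1,1)(W), (4,0)(W) are all W)
(5,2): L (options (1,2)(W), (4,1)(W) are all W)
(5,3): L (options (1,3)(W), (4,2)(W) are all W)
(5,4): L (options (1,4)(W), (5,0)(W), (4,3)(W) are all W)
(6,1): L (options (2,1)(W), (5,0)(W) are all W)
Every other cell has at least one move into one of the L cells above, so it is W.
From (6,5), the L positions reachable in one move are: (2,5), (6,1), (5,4). Any move reaching one of these is winning.

Move to (2,5).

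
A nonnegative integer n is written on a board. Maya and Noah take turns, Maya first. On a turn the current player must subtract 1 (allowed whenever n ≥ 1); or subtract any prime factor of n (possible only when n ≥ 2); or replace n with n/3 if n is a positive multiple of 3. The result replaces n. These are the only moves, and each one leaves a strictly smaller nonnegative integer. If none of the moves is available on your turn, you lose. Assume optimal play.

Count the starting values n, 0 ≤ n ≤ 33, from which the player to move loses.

Use the standard recursion: the mover loses at a terminal position; elsewhere, the mover wins exactly when some move hands the opponent an L position.
n=0: no move → L
n=1: W (go to 0, an L position)
n=2: W (go to 0, an L position)
n=3: W (go to 0, an L position)
n=4: L (options 2(W), 3(W) are all W)
n=5: W (go to 0, an L position)
n=6: W (go to 4, an L position)
n=7: W (go to 0, an L position)
n=8: L (options 6(W), 7(W) are all W)
n=9: W (go to 8, an L position)
n=10: W (go to 8, an L position)
n=11: W (go to 0, an L position)
n=12: W (go to 4, an L position)
n=13: W (go to 0, an L position)
n=14: L (options 7(W), 12(W), 13(W) are all W)
n=15: W (go to 14, an L position)
n=16: W (go to 14, an L position)
n=17: W (go to 0, an L position)
n=18: L (options 6(W), 15(W), 16(W), 17(W) are all W)
n=19: W (go to 0, an L position)
n=20: W (go to 18, an L position)
n=21: W (go to 14, an L position)
n=22: L (options 11(W), 20(W), 21(W) are all W)
n=23: W (go to 0, an L position)
n=24: W (go to 8, an L position)
n=25: L (options 20(W), 24(W) are all W)
n=26: W (go to 25, an L position)
n=27: L (options 9(W), 24(W), 26(W) are all W)
n=28: W (go to 27, an L position)
n=29: W (go to 0, an L position)
n=30: W (go to 25, an L position)
n=31: W (go to 0, an L position)
n=32: L (options 30(W), 31(W) are all W)
n=33: W (go to 22, an L position)
L entries with 0 ≤ n ≤ 33: n = 0, 4, 8, 14, 18, 22, 25, 27, 32; that makes 9.

9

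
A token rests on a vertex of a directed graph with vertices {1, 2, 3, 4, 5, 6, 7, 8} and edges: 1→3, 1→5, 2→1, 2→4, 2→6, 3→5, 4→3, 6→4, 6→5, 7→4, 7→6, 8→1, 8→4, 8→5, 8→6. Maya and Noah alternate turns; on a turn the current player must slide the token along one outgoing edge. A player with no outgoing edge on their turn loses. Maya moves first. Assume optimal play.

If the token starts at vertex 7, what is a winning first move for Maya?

Move to 4.

Work bottom-up. With no move the player to move loses. Otherwise the position is W if at least one move leads to an L position for the opponent, and L if every move leads to a W.
Every edge goes from a vertex to one that appears earlier in the order 5, 3, 1, 4, 6, 8, 2, 7, so processing vertices in that order labels each vertex after all of its successors.
5: no outgoing edge → L
3: reaches L-position 5 → W
1: reaches L-position 5 → W
4: only reaches 3(W), which is W → L
6: reaches L-position 4 → W
8: reaches L-position 4 → W
2: reaches L-position 4 → W
7: reaches L-position 4 → W
From 7, the L positions reachable in one move are: 4.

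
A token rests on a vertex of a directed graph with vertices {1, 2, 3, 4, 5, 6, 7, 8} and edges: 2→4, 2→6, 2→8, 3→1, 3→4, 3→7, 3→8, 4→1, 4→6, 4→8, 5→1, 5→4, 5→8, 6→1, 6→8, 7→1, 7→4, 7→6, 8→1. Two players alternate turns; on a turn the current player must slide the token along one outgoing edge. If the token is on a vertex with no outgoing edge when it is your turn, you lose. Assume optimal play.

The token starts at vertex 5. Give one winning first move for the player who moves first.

Work bottom-up. With no move the player to move loses. Otherwise the position is W if at least one move leads to an L position for the opponent, and L if every move leads to a W.
Every edge goes from a vertex to one that appears earlier in the order 1, 8, 6, 4, 2, 7, 3, 5, so processing vertices in that order labels each vertex after all of its successors.
1: no outgoing edge → L
8: can move to 1, which is L ⇒ W
6: can move to 1, which is L ⇒ W
4: can move to 1, which is L ⇒ W
2: moves to 4(W), 6(W), 8(W); every one is W ⇒ L
7: can move to 1, which is L ⇒ W
3: can move to 1, which is L ⇒ W
5: can move to 1, which is L ⇒ W
From 5, the L positions reachable in one move are: 1.

Move to 1.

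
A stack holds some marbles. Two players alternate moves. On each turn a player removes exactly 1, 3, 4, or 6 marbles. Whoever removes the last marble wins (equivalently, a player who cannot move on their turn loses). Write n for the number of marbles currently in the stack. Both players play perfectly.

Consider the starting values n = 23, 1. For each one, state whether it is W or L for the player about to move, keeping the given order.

Build the W/L table. Terminal = L. A non-terminal position is W if it has a move to some L; otherwise it is L.
n=0: no move → L
n=1: reaches L-position 0 → W
n=2: only reaches 1(W), which is W → L
n=3: reaches L-position 2 → W
n=4: reaches L-position 0 → W
n=5: reaches L-position 2 → W
n=6: reaches L-position 2 → W
n=7: only reaches 6(W), 4(W), 3(W), 1(W), all W → L
n=8: reaches L-position 7 → W
n=9: only reaches 8(W), 6(W), 5(W), 3(W), all W → L
n=10: reaches L-position 9 → W
n=11: reaches L-position 7 → W
n=12: reaches L-position 9 → W
n=13: reaches L-position 9 → W
n=14: only reaches 13(W), 11(W), 10(W), 8(W), all W → L
n=15: reaches L-position 14 → W
n=16: only reaches 15(W), 13(W), 12(W), 10(W), all W → L
n=17: reaches L-position 16 → W
n=18: reaches L-position 14 → W
n=19: reaches L-position 16 → W
n=20: reaches L-position 16 → W
n=21: only reaches 20(W), 18(W), 17(W), 15(W), all W → L
n=22: reaches L-position 21 → W
n=23: only reaches 22(W), 20(W), 19(W), 17(W), all W → L

23: L, 1: W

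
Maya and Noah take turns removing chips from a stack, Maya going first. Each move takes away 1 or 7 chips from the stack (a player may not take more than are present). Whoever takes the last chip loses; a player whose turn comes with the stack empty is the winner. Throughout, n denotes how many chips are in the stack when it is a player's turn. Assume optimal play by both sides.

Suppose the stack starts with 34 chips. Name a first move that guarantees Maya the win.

Build the W/L table. Terminal = W. A non-terminal position is W if it has a move to some L; otherwise it is L.
n=0: no move; the opponent has just taken the last chip and therefore loses → W
n=1: L (sole option 0(W) is W)
n=2: W (go to 1, an L position)
n=3: L (sole option 2(W) is W)
n=4: W (go to 3, an L position)
n=5: L (sole option 4(W) is W)
n=6: W (go to 5, an L position)
n=7: L (options 6(W), 0(W) are all W)
n=8: W (go to 7, an L position)
n=9: L (options 8(W), 2(W) are all W)
n=10: W (go to 9, an L position)
n=11: L (options 10(W), 4(W) are all W)
n=12: W (go to 11, an L position)
n=13: L (options 12(W), 6(W) are all W)
n=14: W (go to 13, an L position)
n=15: L (options 14(W), 8(W) are all W)
n=16: W (go to 15, an L position)
n=17: L (options 16(W), 10(W) are all W)
n=18: W (go to 17, an L position)
n=19: L (options 18(W), 12(W) are all W)
n=20: W (go to 19, an L position)
n=21: L (options 20(W), 14(W) are all W)
n=22: W (go to 21, an L position)
n=23: L (options 22(W), 16(W) are all W)
n=24: W (go to 23, an L position)
n=25: L (options 24(W), 18(W) are all W)
n=26: W (go to 25, an L position)
n=27: L (options 26(W), 20(W) are all W)
n=28: W (go to 27, an L position)
n=29: L (options 28(W), 22(W) are all W)
n=30: W (go to 29, an L position)
n=31: L (options 30(W), 24(W) are all W)
n=32: W (go to 31, an L position)
n=33: L (options 32(W), 26(W) are all W)
n=34: W (go to 33, an L position)
From 34, the L positions reachable in one move are: 33, 27. Any move reaching one of these is winning.

Remove 1, leaving 33.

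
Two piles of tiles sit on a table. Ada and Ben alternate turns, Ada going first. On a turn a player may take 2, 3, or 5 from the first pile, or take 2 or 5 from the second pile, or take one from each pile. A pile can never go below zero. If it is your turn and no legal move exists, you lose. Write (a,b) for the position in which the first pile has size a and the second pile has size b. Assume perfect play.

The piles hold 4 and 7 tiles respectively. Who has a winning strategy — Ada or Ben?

Build the W/L table. Terminal = L. A non-terminal position is W if it has a move to some L; otherwise it is L.
No move ever increases a pile, so every position that can arise here has a ≤ 4 and b ≤ 7; it is enough to label the cells with 0 ≤ a ≤ 4 and 0 ≤ b ≤ 7.
Every move lowers a or b (never raises either), so fill the grid row by row in increasing a, and left to right within a row: each cell's successors are then already labelled.
      b=0  b=1  b=2  b=3  b=4  b=5  b=6  b=7
a=0:    L    L    W    W    L    W    W    L
a=1:    L    W    W    L    L    W    W    L
a=2:    W    W    L    L    W    W    L    W
a=3:    W    W    L    W    W    L    L    W
a=4:    W    L    W    W    W    L    W    W
Cells with no legal move (terminal, hence L): (0,0), (0,1), (1,0).
The remaining L cells, each justified by listing all of its moves:
(0,4): the only move is to (0,2)(W), a W ⇒ L
(0,7): moves to (0,5)(W), (0,2)(W); every one is W ⇒ L
(1,3): moves to (1,1)(W), (0,2)(W); every one is W ⇒ L
(1,4): moves to (1,2)(W), (0,3)(W); every one is W ⇒ L
(1,7): moves to (1,5)(W), (1,2)(W), (0,6)(W); every one is W ⇒ L
(2,2): moves to (0,2)(W), (2,0)(W), (1,1)(W); every one is W ⇒ L
(2,3): moves to (0,3)(W), (2,1)(W), (1,2)(W); every one is W ⇒ L
(2,6): moves to (0,6)(W), (2,4)(W), (2,1)(W), (1,5)(W); every one is W ⇒ L
(3,2): moves to (1,2)(W), (0,2)(W), (3,0)(W), (2,1)(W); every one is W ⇒ L
(3,5): moves to (1,5)(W), (0,5)(W), (3,3)(W), (3,0)(W), (2,4)(W); every one is W ⇒ L
(3,6): moves to (1,6)(W), (0,6)(W), (3,4)(W), (3,1)(W), (2,5)(W); every one is W ⇒ L
(4,1): moves to (2,1)(W), (1,1)(W), (3,0)(W); every one is W ⇒ L
(4,5): moves to (2,5)(W), (1,5)(W), (4,3)(W), (4,0)(W), (3,4)(W); every one is W ⇒ L
Every other cell has at least one move into one of the L cells above, so it is W.
From (4,7) Ada can move to (1,7), reaching an L position.

Ada wins.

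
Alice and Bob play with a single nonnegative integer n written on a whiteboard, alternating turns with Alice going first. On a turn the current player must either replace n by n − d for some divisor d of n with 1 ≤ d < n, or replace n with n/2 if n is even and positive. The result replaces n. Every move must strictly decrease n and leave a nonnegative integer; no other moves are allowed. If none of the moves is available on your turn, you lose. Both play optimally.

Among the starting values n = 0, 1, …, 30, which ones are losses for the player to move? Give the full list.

Positions with no move are L. A position that does have a move is losing for the player to move precisely when every available move leads to a winning position for the opponent. Fill in the labels:
n=0: no move → L
n=1: no move → L
n=2: W (go to 1, an L position)
n=3: L (sole option 2(W) is W)
n=4: W (go to 3, an L position)
n=5: L (sole option 4(W) is W)
n=6: W (go to 3, an L position)
n=7: L (sole option 6(W) is W)
n=8: W (go to 7, an L position)
n=9: L (options 6(W), 8(W) are all W)
n=10: W (go to 5, an L position)
n=11: L (sole option 10(W) is W)
n=12: W (go to 9, an L position)
n=13: L (sole option 12(W) is W)
n=14: W (go to 7, an L position)
n=15: L (options 10(W), 12(W), 14(W) are all W)
n=16: W (go to 15, an L position)
n=17: L (sole option 16(W) is W)
n=18: W (go to 9, an L position)
n=19: L (sole option 18(W) is W)
n=20: W (go to 15, an L position)
n=21: L (options 14(W), 18(W), 20(W) are all W)
n=22: W (go to 11, an L position)
n=23: L (sole option 22(W) is W)
n=24: W (go to 21, an L position)
n=25: L (options 20(W), 24(W) are all W)
n=26: W (go to 13, an L position)
n=27: L (options 18(W), 24(W), 26(W) are all W)
n=28: W (go to 21, an L position)
n=29: L (sole option 28(W) is W)
n=30: W (go to 15, an L position)
Reading off the rows marked L gives the requested list; there are 16 such values of n.

0, 1, 3, 5, 7, 9, 11, 13, 15, 17, 19, 21, 23, 25, 27, 29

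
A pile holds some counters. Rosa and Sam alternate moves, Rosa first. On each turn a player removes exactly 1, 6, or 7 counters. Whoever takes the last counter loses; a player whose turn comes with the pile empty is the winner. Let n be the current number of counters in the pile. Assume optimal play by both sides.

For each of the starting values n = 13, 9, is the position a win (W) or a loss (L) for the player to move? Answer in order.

13: L, 9: W

Use the standard recursion: the mover wins at a terminal position; elsewhere, the mover wins exactly when some move hands the opponent an L position.
n=0: no move; the opponent has just taken the last counter and therefore loses → W
n=1: L (sole option 0(W) is W)
n=2: W (go to 1, an L position)
n=3: L (sole option 2(W) is W)
n=4: W (go to 3, an L position)
n=5: L (sole option 4(W) is W)
n=6: W (go to 5, an L position)
n=7: W (go to 1, an L position)
n=8: W (go to 1, an L position)
n=9: W (go to 3, an L position)
n=10: W (go to 3, an L position)
n=11: W (go to 5, an L position)
n=12: W (go to 5, an L position)
n=13: L (options 12(W), 7(W), 6(W) are all W)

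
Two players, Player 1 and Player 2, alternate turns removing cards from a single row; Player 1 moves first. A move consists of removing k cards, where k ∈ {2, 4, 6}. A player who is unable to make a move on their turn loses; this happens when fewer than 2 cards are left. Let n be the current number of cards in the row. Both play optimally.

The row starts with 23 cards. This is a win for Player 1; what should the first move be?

Remove 6, leaving 17.

Compute win/loss labels from the base case upward. A position with no move is L. Any other position is W if it can reach an L in one move, else L.
n=0: no move → L
n=1: no move → L
n=2: W (go to 0, an L position)
n=3: W (go to 1, an L position)
n=4: W (go to 0, an L position)
n=5: W (go to 1, an L position)
n=6: W (go to 0, an L position)
n=7: W (go to 1, an L position)
n=8: L (options 6(W), 4(W), 2(W) are all W)
n=9: L (options 7(W), 5(W), 3(W) are all W)
n=10: W (go to 8, an L position)
n=11: W (go to 9, an L position)
n=12: W (go to 8, an L position)
n=13: W (go to 9, an L position)
n=14: W (go to 8, an L position)
n=15: W (go to 9, an L position)
n=16: L (options 14(W), 12(W), 10(W) are all W)
n=17: L (options 15(W), 13(W), 11(W) are all W)
n=18: W (go to 16, an L position)
n=19: W (go to 17, an L position)
n=20: W (go to 16, an L position)
n=21: W (go to 17, an L position)
n=22: W (go to 16, an L position)
n=23: W (go to 17, an L position)
From 23, the L positions reachable in one move are: 17.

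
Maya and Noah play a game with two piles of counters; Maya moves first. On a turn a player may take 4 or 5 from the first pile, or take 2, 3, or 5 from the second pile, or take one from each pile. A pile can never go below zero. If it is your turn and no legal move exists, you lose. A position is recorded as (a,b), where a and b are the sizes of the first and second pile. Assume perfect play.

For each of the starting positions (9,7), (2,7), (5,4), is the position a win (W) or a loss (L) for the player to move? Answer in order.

(9,7): L, (2,7): W, (5,4): W

Positions with no move are L. A position that does have a move is losing for the player to move precisely when every available move leads to a winning position for the opponent. Fill in the labels:
No move ever increases a pile, so every position that can arise here has a ≤ 9 and b ≤ 7; it is enough to label the cells with 0 ≤ a ≤ 9 and 0 ≤ b ≤ 7.
Every move lowers a or b (never raises either), so fill the grid row by row in increasing a, and left to right within a row: each cell's successors are then already labelled.
      b=0  b=1  b=2  b=3  b=4  b=5  b=6  b=7
a=0:    L    L    W    W    W    W    W    L
a=1:    L    W    W    W    L    W    W    W
a=2:    L    W    W    W    L    W    W    W
a=3:    L    W    W    W    L    W    W    W
a=4:    W    W    L    L    W    W    W    W
a=5:    W    W    L    W    W    W    L    W
a=6:    W    L    L    W    W    W    W    W
a=7:    W    L    W    W    W    L    W    W
a=8:    W    L    W    W    W    L    W    W
a=9:    L    L    W    W    W    W    W    L
Cells with no legal move (terminal, hence L): (0,0), (0,1), (1,0), (2,0), (3,0).
The remaining L cells, each justified by listing all of its moves:
(0,7): moves to (0,5)(W), (0,4)(W), (0,2)(W); every one is W ⇒ L
(1,4): moves to (1,2)(W), (1,1)(W), (0,3)(W); every one is W ⇒ L
(2,4): moves to (2,2)(W), (2,1)(W), (1,3)(W); every one is W ⇒ L
(3,4): moves to (3,2)(W), (3,1)(W), (2,3)(W); every one is W ⇒ L
(4,2): moves to (0,2)(W), (4,0)(W), (3,1)(W); every one is W ⇒ L
(4,3): moves to (0,3)(W), (4,1)(W), (4,0)(W), (3,2)(W); every one is W ⇒ L
(5,2): moves to (1,2)(W), (0,2)(W), (5,0)(W), (4,1)(W); every one is W ⇒ L
(5,6): moves to (1,6)(W), (0,6)(W), (5,4)(W), (5,3)(W), (5,1)(W), (4,5)(W); every one is W ⇒ L
(6,1): moves to (2,1)(W), (1,1)(W), (5,0)(W); every one is W ⇒ L
(6,2): moves to (2,2)(W), (1,2)(W), (6,0)(W), (5,1)(W); every one is W ⇒ L
(7,1): moves to (3,1)(W), (2,1)(W), (6,0)(W); every one is W ⇒ L
(7,5): moves to (3,5)(W), (2,5)(W), (7,3)(W), (7,2)(W), (7,0)(W), (6,4)(W); every one is W ⇒ L
(8,1): moves to (4,1)(W), (3,1)(W), (7,0)(W); every one is W ⇒ L
(8,5): moves to (4,5)(W), (3,5)(W), (8,3)(W), (8,2)(W), (8,0)(W), (7,4)(W); every one is W ⇒ L
(9,0): moves to (5,0)(W), (4,0)(W); every one is W ⇒ L
(9,1): moves to (5,1)(W), (4,1)(W), (8,0)(W); every one is W ⇒ L
(9,7): moves to (5,7)(W), (4,7)(W), (9,5)(W), (9,4)(W), (9,2)(W), (8,6)(W); every one is W ⇒ L
Every other cell has at least one move into one of the L cells above, so it is W.
(9,7): one of the L cells justified above, so L
(2,7): the move to (2,4) reaches an L cell, so W
(5,4): the move to (1,4) reaches an L cell, so W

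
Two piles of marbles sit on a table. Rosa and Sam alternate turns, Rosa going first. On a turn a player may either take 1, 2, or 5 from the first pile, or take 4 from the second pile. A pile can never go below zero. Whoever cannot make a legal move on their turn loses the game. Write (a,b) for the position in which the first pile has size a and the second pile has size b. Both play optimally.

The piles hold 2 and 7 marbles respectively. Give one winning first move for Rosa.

Move to (1,7).

Positions with no move are L. A position that does have a move is losing for the player to move precisely when every available move leads to a winning position for the opponent. Fill in the labels:
No move ever increases a pile, so every position that can arise here has a ≤ 2 and b ≤ 7; it is enough to label the cells with 0 ≤ a ≤ 2 and 0 ≤ b ≤ 7.
Every move lowers a or b (never raises either), so fill the grid row by row in increasing a, and left to right within a row: each cell's successors are then already labelled.
      b=0  b=1  b=2  b=3  b=4  b=5  b=6  b=7
a=0:    L    L    L    L    W    W    W    W
a=1:    W    W    W    W    L    L    L    L
a=2:    W    W    W    W    W    W    W    W
Cells with no legal move (terminal, hence L): (0,0), (0,1), (0,2), (0,3).
The remaining L cells, each justified by listing all of its moves:
(1,4): →(0,4)(W), (1,0)(W) — all W, so L
(1,5): →(0,5)(W), (1,1)(W) — all W, so L
(1,6): →(0,6)(W), (1,2)(W) — all W, so L
(1,7): →(0,7)(W), (1,3)(W) — all W, so L
Every other cell has at least one move into one of the L cells above, so it is W.
From (2,7), the L positions reachable in one move are: (1,7).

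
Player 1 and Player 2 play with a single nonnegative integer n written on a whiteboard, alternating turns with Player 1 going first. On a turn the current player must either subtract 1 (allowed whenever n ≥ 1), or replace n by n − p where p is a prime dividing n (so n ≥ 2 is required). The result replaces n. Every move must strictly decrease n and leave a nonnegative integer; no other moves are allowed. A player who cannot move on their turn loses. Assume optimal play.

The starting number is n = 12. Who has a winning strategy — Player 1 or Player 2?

Player 2 wins.

Build the W/L table. Terminal = L. A non-terminal position is W if it has a move to some L; otherwise it is L.
n=0: no move → L
n=1: reaches L-position 0 → W
n=2: reaches L-position 0 → W
n=3: reaches L-position 0 → W
n=4: only reaches 2(W), 3(W), all W → L
n=5: reaches L-position 0 → W
n=6: reaches L-position 4 → W
n=7: reaches L-position 0 → W
n=8: only reaches 6(W), 7(W), all W → L
n=9: reaches L-position 8 → W
n=10: reaches L-position 8 → W
n=11: reaches L-position 0 → W
n=12: only reaches 9(W), 10(W), 11(W), all W → L
Every move from 12 reaches a W position, so the mover loses.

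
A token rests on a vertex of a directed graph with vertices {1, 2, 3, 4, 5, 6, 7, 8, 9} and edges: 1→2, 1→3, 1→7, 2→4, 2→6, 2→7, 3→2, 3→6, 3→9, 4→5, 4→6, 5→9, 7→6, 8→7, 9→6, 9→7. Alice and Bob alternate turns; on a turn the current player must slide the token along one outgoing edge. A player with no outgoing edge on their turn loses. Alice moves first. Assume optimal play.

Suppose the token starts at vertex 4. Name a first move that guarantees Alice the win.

Label each position W (a win for the player to move) or L (a loss). A position with no legal move is L; any other position is W exactly when some move reaches an L, and L when every move reaches a W.
Every edge goes from a vertex to one that appears earlier in the order 6, 7, 9, 5, 4, 8, 2, 3, 1, so processing vertices in that order labels each vertex after all of its successors.
6: no outgoing edge → L
7: W (go to 6, an L position)
9: W (go to 6, an L position)
5: L (sole option 9(W) is W)
4: W (go to 5, an L position)
8: L (sole option 7(W) is W)
2: W (go to 6, an L position)
3: W (go to 6, an L position)
1: L (options 3(W), 2(W), 7(W) are all W)
From 4, the L positions reachable in one move are: 5, 6. Any move reaching one of these is winning.

Move to 5.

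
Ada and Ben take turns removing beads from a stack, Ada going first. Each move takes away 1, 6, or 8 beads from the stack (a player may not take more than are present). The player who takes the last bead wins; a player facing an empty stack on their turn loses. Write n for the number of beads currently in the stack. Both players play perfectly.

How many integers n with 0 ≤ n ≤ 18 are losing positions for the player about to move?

9

Use the standard recursion: the mover loses at a terminal position; elsewhere, the mover wins exactly when some move hands the opponent an L position.
n=0: no move → L
n=1: →0(L), so W
n=2: →1(W) only, which is W, so L
n=3: →2(L), so W
n=4: →3(W) only, which is W, so L
n=5: →4(L), so W
n=6: →0(L), so W
n=7: →6(W), 1(W) — all W, so L
n=8: →7(L), so W
n=9: →8(W), 3(W), 1(W) — all W, so L
n=10: →9(L), so W
n=11: →10(W), 5(W), 3(W) — all W, so L
n=12: →11(L), so W
n=13: →7(L), so W
n=14: →13(W), 8(W), 6(W) — all W, so L
n=15: →14(L), so W
n=16: →15(W), 10(W), 8(W) — all W, so L
n=17: →16(L), so W
n=18: →17(W), 12(W), 10(W) — all W, so L
L entries with 0 ≤ n ≤ 18: n = 0, 2, 4, 7, 9, 11, 14, 16, 18; that makes 9.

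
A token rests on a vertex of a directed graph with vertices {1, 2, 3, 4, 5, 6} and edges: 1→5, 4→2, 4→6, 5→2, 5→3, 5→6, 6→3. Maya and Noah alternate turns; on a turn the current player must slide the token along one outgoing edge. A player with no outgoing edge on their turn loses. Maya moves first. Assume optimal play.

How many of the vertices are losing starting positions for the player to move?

3

Work bottom-up. With no move the player to move loses. Otherwise the position is W if at least one move leads to an L position for the opponent, and L if every move leads to a W.
Every edge goes from a vertex to one that appears earlier in the order 3, 2, 6, 5, 1, 4, so processing vertices in that order labels each vertex after all of its successors.
3: no outgoing edge → L
2: no outgoing edge → L
6: W (go to 3, an L position)
5: W (go to 2, an L position)
1: L (sole option 5(W) is W)
4: W (go to 2, an L position)
The L vertices are 1, 2, 3; that is 3 in all.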